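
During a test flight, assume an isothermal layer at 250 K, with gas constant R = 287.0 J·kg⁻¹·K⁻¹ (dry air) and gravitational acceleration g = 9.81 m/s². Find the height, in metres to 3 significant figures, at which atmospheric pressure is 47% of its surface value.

z ≈ 5520 m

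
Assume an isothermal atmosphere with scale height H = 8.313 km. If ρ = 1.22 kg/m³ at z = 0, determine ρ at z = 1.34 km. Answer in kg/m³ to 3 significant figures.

ρ ≈ 1.04 kg/m³

In an isothermal atmosphere, density decays like pressure: ρ = ρ₀ exp(−z/H).
z/H = 1340.0/8313.0 = 0.16119; exp(−0.16119) = 0.85113.
ρ = 1.22 × 0.85113 = 1.0384 kg/m³.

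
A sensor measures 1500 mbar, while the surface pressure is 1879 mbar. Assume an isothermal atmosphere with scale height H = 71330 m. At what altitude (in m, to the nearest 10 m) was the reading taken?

z ≈ 16070 m

Invert the barometric formula: z = H ln(P₀/P).
P₀/P = 1879/1500 = 1.2527; ln(1.2527) = 0.22530.
z = 71330 × 0.22530 = 16071 m.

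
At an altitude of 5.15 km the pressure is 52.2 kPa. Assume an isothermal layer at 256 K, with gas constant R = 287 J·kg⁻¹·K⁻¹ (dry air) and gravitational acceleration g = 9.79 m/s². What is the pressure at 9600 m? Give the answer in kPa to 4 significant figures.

P ≈ 28.85 kPa

Scale height: H = RT/g = 287 × 256 / 9.79 = 7504.8 m.
Between two levels, P₂ = P₁ exp(−Δz/H) with Δz = z₂ − z₁.
Δz = 9600.0 − 5150.0 = 4450.0 m; Δz/H = 4450.0/7504.8 = 0.59295.
P₂ = 52.2 × exp(−0.59295) = 52.2 × 0.55269 = 28.850 kPa.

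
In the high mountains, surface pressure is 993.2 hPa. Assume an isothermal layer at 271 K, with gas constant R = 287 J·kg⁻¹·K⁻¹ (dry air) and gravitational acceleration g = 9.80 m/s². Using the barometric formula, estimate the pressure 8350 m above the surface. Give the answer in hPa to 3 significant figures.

Scale height: H = RT/g = 287 × 271 / 9.80 = 7936.4 m.
Barometric formula: P = P₀ exp(−z/H).
z/H = 8350.0/7936.4 = 1.0521; exp(−1.0521) = 0.34920.
P = 993.2 × 0.34920 = 346.83 hPa.

P ≈ 347 hPa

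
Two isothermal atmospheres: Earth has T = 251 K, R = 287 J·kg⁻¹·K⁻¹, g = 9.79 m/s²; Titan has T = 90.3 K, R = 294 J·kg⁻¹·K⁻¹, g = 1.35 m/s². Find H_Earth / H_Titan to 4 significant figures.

H_Earth/H_Titan ≈ 0.3742

H = RT/g for each body.
H_Earth = 287 × 251 / 9.79 = 7358.2 m.
H_Titan = 294 × 90.3 / 1.35 = 19665 m.
H_Earth/H_Titan = 7358.2/19665 = 0.37418.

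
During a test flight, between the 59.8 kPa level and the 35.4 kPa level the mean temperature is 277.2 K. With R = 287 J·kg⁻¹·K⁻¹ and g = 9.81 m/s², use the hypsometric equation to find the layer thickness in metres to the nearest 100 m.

Hypsometric equation: Δz = (R T̄/g) ln(P₁/P₂).
R T̄/g = 287 × 277.2 / 9.81 = 8109.7 m.
ln(59.8/35.4) = ln(1.6893) = 0.52431.
Δz = 8109.7 × 0.52431 = 4252.0 m.

Δz ≈ 4300 m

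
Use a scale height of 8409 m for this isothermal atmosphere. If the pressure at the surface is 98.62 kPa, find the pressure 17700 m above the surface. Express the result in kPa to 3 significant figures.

Barometric formula: P = P₀ exp(−z/H).
z/H = 17700/8409.0 = 2.1049; exp(−2.1049) = 0.12186.
P = 98.62 × 0.12186 = 12.018 kPa.

P ≈ 12.0 kPa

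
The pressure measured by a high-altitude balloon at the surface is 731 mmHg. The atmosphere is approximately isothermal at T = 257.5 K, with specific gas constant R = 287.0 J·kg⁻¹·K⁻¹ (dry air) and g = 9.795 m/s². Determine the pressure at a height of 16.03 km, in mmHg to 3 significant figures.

P ≈ 87.3 mmHg

Scale height: H = RT/g = 287.0 × 257.5 / 9.795 = 7544.9 m.
Barometric formula: P = P₀ exp(−z/H).
z/H = 16030/7544.9 = 2.1246; exp(−2.1246) = 0.11948.
P = 731 × 0.11948 = 87.340 mmHg.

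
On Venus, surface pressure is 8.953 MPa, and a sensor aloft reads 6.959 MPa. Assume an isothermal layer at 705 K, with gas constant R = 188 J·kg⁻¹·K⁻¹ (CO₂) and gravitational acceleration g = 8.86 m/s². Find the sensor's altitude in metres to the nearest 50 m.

Scale height: H = RT/g = 188 × 705 / 8.86 = 14959 m.
Invert the barometric formula: z = H ln(P₀/P).
P₀/P = 8.953/6.959 = 1.2865; ln(1.2865) = 0.25193.
z = 14959 × 0.25193 = 3768.6 m.

z ≈ 3750 m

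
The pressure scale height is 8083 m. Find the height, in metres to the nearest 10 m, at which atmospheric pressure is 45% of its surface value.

z ≈ 6450 m

Set P/P₀ = exp(−z/H) = 0.45, so z = −H ln(0.45).
−ln(0.45) = 0.79851; z = 8083.0 × 0.79851 = 6454.4 m.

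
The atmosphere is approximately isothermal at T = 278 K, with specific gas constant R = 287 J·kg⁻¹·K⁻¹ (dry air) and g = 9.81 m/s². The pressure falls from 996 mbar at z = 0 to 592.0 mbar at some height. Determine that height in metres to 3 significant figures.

z ≈ 4230 m

Scale height: H = RT/g = 287 × 278 / 9.81 = 8133.1 m.
Invert the barometric formula: z = H ln(P₀/P).
P₀/P = 996/592.0 = 1.6824; ln(1.6824) = 0.52022.
z = 8133.1 × 0.52022 = 4231.0 m.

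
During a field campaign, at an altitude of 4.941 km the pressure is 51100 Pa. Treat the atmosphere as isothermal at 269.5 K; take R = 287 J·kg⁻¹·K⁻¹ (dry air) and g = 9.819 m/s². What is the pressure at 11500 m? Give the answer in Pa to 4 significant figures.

P ≈ 22220 Pa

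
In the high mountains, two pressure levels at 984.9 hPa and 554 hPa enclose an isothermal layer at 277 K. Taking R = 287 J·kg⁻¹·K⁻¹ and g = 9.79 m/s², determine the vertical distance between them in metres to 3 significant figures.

Hypsometric equation: Δz = (R T̄/g) ln(P₁/P₂).
R T̄/g = 287 × 277 / 9.79 = 8120.4 m.
ln(984.9/554) = ln(1.7778) = 0.57538.
Δz = 8120.4 × 0.57538 = 4672.3 m.

Δz ≈ 4670 m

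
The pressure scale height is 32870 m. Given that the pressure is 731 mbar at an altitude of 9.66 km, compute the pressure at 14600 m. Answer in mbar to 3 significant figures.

P ≈ 629 mbar

Between two levels, P₂ = P₁ exp(−Δz/H) with Δz = z₂ − z₁.
Δz = 14600 − 9660.0 = 4940.0 m; Δz/H = 4940.0/32870 = 0.15029.
P₂ = 731 × exp(−0.15029) = 731 × 0.86046 = 629.00 mbar.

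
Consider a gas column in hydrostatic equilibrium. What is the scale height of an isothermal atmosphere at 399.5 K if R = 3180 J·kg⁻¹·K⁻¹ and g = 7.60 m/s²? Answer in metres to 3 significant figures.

The scale height of an isothermal atmosphere is H = RT/g.
H = 3180 × 399.5 / 7.60 = 1270400/7.60 = 167160 m.

H ≈ 167000 m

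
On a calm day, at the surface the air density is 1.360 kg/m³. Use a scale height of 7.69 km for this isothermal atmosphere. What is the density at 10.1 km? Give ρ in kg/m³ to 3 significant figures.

ρ ≈ 0.366 kg/m³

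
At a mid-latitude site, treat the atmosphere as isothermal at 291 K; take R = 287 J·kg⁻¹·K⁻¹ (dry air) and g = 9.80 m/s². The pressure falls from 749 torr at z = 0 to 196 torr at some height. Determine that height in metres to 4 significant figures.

Scale height: H = RT/g = 287 × 291 / 9.80 = 8522.1 m.
Invert the barometric formula: z = H ln(P₀/P).
P₀/P = 749/196 = 3.8214; ln(3.8214) = 1.3406.
z = 8522.1 × 1.3406 = 11425 m.

z ≈ 11420 m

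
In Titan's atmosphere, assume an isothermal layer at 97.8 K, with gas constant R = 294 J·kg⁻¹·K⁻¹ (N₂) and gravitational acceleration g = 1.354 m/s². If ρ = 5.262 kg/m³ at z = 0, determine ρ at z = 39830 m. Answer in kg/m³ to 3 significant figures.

Scale height: H = RT/g = 294 × 97.8 / 1.354 = 21236 m.
In an isothermal atmosphere, density decays like pressure: ρ = ρ₀ exp(−z/H).
z/H = 39830/21236 = 1.8756; exp(−1.8756) = 0.15326.
ρ = 5.262 × 0.15326 = 0.80645 kg/m³.

ρ ≈ 0.806 kg/m³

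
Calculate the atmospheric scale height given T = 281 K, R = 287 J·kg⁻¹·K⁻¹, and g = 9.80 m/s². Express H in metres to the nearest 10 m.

The scale height of an isothermal atmosphere is H = RT/g.
H = 287 × 281 / 9.80 = 80647/9.80 = 8229.3 m.

H ≈ 8230 m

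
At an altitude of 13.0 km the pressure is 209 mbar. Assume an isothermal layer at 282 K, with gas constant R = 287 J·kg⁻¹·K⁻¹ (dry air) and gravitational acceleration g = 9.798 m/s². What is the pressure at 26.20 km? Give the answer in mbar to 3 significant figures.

Scale height: H = RT/g = 287 × 282 / 9.798 = 8260.3 m.
Between two levels, P₂ = P₁ exp(−Δz/H) with Δz = z₂ − z₁.
Δz = 26200 − 13000 = 13200 m; Δz/H = 13200/8260.3 = 1.5980.
P₂ = 209 × exp(−1.5980) = 209 × 0.20230 = 42.281 mbar.

P ≈ 42.3 mbar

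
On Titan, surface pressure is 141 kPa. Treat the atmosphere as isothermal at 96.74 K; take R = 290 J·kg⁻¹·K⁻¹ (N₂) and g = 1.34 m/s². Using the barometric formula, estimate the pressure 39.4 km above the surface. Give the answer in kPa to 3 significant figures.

P ≈ 21.5 kPa

Scale height: H = RT/g = 290 × 96.74 / 1.34 = 20936 m.
Barometric formula: P = P₀ exp(−z/H).
z/H = 39400/20936 = 1.8819; exp(−1.8819) = 0.15230.
P = 141 × 0.15230 = 21.474 kPa.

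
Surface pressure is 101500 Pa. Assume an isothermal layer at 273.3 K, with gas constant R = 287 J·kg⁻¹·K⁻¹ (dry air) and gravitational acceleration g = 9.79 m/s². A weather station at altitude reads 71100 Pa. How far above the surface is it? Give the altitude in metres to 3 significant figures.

z ≈ 2850 m

Scale height: H = RT/g = 287 × 273.3 / 9.79 = 8012.0 m.
Invert the barometric formula: z = H ln(P₀/P).
P₀/P = 101500/71100 = 1.4276; ln(1.4276) = 0.35599.
z = 8012.0 × 0.35599 = 2852.2 m.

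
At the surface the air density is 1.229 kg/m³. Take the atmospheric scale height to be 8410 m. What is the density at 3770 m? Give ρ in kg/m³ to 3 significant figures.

In an isothermal atmosphere, density decays like pressure: ρ = ρ₀ exp(−z/H).
z/H = 3770.0/8410.0 = 0.44828; exp(−0.44828) = 0.63873.
ρ = 1.229 × 0.63873 = 0.78500 kg/m³.

ρ ≈ 0.785 kg/m³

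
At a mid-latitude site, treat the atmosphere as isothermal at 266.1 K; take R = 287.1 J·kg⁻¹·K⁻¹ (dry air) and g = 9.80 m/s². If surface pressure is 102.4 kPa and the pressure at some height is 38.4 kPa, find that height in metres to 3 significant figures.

z ≈ 7650 m

Scale height: H = RT/g = 287.1 × 266.1 / 9.80 = 7795.6 m.
Invert the barometric formula: z = H ln(P₀/P).
P₀/P = 102.4/38.4 = 2.6667; ln(2.6667) = 0.98084.
z = 7795.6 × 0.98084 = 7646.2 m.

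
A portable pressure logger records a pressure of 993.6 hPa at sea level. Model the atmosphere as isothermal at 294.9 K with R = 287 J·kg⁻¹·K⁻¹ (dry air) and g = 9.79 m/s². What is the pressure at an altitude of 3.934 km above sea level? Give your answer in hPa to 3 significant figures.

Scale height: H = RT/g = 287 × 294.9 / 9.79 = 8645.2 m.
Barometric formula: P = P₀ exp(−z/H).
z/H = 3934.0/8645.2 = 0.45505; exp(−0.45505) = 0.63442.
P = 993.6 × 0.63442 = 630.36 hPa.

P ≈ 630 hPa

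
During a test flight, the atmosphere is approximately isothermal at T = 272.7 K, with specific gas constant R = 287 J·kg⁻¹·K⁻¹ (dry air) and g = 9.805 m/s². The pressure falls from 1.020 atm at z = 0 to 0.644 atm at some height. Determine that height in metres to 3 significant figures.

z ≈ 3670 m

Scale height: H = RT/g = 287 × 272.7 / 9.805 = 7982.1 m.
Invert the barometric formula: z = H ln(P₀/P).
P₀/P = 1.020/0.644 = 1.5839; ln(1.5839) = 0.45989.
z = 7982.1 × 0.45989 = 3670.9 m.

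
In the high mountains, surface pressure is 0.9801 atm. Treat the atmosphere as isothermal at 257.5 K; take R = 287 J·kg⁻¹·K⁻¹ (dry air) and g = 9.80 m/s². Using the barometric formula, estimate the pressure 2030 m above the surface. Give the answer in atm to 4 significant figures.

Scale height: H = RT/g = 287 × 257.5 / 9.80 = 7541.1 m.
Barometric formula: P = P₀ exp(−z/H).
z/H = 2030.0/7541.1 = 0.26919; exp(−0.26919) = 0.76400.
P = 0.9801 × 0.76400 = 0.74880 atm.

P ≈ 0.7488 atm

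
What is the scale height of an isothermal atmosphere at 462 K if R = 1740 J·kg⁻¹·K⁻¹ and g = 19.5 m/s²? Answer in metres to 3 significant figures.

The scale height of an isothermal atmosphere is H = RT/g.
H = 1740 × 462 / 19.5 = 803880/19.5 = 41225 m.

H ≈ 41200 m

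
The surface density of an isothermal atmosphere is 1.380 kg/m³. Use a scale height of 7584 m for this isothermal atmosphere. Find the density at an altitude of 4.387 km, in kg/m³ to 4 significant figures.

ρ ≈ 0.7739 kg/m³

In an isothermal atmosphere, density decays like pressure: ρ = ρ₀ exp(−z/H).
z/H = 4387.0/7584.0 = 0.57845; exp(−0.57845) = 0.56077.
ρ = 1.380 × 0.56077 = 0.77386 kg/m³.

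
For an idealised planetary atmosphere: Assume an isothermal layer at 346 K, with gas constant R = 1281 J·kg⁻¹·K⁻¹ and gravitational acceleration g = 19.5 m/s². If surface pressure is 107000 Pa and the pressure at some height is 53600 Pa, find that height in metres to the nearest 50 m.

Scale height: H = RT/g = 1281 × 346 / 19.5 = 22730 m.
Invert the barometric formula: z = H ln(P₀/P).
P₀/P = 107000/53600 = 1.9963; ln(1.9963) = 0.69130.
z = 22730 × 0.69130 = 15713 m.

z ≈ 15700 m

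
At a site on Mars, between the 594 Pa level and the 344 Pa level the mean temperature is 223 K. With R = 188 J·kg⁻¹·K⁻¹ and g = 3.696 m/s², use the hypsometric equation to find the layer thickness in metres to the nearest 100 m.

Hypsometric equation: Δz = (R T̄/g) ln(P₁/P₂).
R T̄/g = 188 × 223 / 3.696 = 11343 m.
ln(594/344) = ln(1.7267) = 0.54621.
Δz = 11343 × 0.54621 = 6195.7 m.

Δz ≈ 6200 m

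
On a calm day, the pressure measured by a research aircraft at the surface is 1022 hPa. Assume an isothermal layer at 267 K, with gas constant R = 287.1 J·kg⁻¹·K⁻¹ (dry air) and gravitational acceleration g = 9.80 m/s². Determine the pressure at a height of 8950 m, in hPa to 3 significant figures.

P ≈ 325 hPa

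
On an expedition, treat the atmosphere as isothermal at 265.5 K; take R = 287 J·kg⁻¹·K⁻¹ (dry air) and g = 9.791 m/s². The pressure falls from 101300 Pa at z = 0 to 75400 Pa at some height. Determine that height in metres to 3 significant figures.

Scale height: H = RT/g = 287 × 265.5 / 9.791 = 7782.5 m.
Invert the barometric formula: z = H ln(P₀/P).
P₀/P = 101300/75400 = 1.3435; ln(1.3435) = 0.29528.
z = 7782.5 × 0.29528 = 2298.0 m.

z ≈ 2300 m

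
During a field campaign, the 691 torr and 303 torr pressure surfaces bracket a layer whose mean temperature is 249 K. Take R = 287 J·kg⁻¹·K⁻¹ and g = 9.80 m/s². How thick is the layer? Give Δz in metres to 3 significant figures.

Δz ≈ 6010 m

Hypsometric equation: Δz = (R T̄/g) ln(P₁/P₂).
R T̄/g = 287 × 249 / 9.80 = 7292.1 m.
ln(691/303) = ln(2.2805) = 0.82439.
Δz = 7292.1 × 0.82439 = 6011.5 m.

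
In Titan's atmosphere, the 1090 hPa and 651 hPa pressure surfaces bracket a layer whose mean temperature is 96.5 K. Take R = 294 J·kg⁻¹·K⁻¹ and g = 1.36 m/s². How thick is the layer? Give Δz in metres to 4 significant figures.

Δz ≈ 10750 m

Hypsometric equation: Δz = (R T̄/g) ln(P₁/P₂).
R T̄/g = 294 × 96.5 / 1.36 = 20861 m.
ln(1090/651) = ln(1.6743) = 0.51540.
Δz = 20861 × 0.51540 = 10752 m.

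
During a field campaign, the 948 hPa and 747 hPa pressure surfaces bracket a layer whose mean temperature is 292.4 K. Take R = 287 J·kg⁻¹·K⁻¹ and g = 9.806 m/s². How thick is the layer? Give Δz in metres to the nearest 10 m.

Δz ≈ 2040 m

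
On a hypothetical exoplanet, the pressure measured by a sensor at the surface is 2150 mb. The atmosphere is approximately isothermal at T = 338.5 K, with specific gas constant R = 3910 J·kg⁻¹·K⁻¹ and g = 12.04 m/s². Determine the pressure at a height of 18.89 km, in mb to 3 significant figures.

P ≈ 1810 mb

Scale height: H = RT/g = 3910 × 338.5 / 12.04 = 109930 m.
Barometric formula: P = P₀ exp(−z/H).
z/H = 18890/109930 = 0.17184; exp(−0.17184) = 0.84211.
P = 2150 × 0.84211 = 1810.5 mb.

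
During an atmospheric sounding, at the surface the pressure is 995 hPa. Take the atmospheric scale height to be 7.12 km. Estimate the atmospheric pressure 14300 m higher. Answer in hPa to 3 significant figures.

Barometric formula: P = P₀ exp(−z/H).
z/H = 14300/7120.0 = 2.0084; exp(−2.0084) = 0.13420.
P = 995 × 0.13420 = 133.53 hPa.

P ≈ 134 hPa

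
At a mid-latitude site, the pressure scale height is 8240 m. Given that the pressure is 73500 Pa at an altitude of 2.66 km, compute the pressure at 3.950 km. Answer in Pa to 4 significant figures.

Between two levels, P₂ = P₁ exp(−Δz/H) with Δz = z₂ − z₁.
Δz = 3950.0 − 2660.0 = 1290.0 m; Δz/H = 1290.0/8240.0 = 0.15655.
P₂ = 73500 × exp(−0.15655) = 73500 × 0.85509 = 62849 Pa.

P ≈ 62850 Pa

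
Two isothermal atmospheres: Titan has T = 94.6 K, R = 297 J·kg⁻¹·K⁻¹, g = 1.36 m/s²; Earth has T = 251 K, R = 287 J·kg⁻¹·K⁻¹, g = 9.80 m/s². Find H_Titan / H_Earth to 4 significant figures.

H_Titan/H_Earth ≈ 2.810

H = RT/g for each body.
H_Titan = 297 × 94.6 / 1.36 = 20659 m.
H_Earth = 287 × 251 / 9.80 = 7350.7 m.
H_Titan/H_Earth = 20659/7350.7 = 2.8105.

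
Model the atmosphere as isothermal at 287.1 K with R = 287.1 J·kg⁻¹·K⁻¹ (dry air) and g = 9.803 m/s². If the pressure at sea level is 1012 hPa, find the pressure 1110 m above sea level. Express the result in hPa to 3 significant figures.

P ≈ 887 hPa

Scale height: H = RT/g = 287.1 × 287.1 / 9.803 = 8408.3 m.
Barometric formula: P = P₀ exp(−z/H).
z/H = 1110.0/8408.3 = 0.13201; exp(−0.13201) = 0.87633.
P = 1012 × 0.87633 = 886.85 hPa.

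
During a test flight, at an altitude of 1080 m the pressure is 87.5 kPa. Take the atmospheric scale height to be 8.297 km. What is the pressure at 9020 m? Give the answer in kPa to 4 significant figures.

Between two levels, P₂ = P₁ exp(−Δz/H) with Δz = z₂ − z₁.
Δz = 9020.0 − 1080.0 = 7940.0 m; Δz/H = 7940.0/8297.0 = 0.95697.
P₂ = 87.5 × exp(−0.95697) = 87.5 × 0.38405 = 33.604 kPa.

P ≈ 33.60 kPa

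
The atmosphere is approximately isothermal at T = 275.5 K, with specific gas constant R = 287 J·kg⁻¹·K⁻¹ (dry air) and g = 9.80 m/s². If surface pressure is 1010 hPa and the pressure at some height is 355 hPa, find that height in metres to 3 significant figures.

z ≈ 8440 m

Scale height: H = RT/g = 287 × 275.5 / 9.80 = 8068.2 m.
Invert the barometric formula: z = H ln(P₀/P).
P₀/P = 1010/355 = 2.8451; ln(2.8451) = 1.0456.
z = 8068.2 × 1.0456 = 8436.1 m.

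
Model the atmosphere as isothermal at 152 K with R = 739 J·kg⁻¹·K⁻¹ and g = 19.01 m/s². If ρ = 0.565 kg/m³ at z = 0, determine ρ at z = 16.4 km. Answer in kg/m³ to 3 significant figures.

Scale height: H = RT/g = 739 × 152 / 19.01 = 5908.9 m.
In an isothermal atmosphere, density decays like pressure: ρ = ρ₀ exp(−z/H).
z/H = 16400/5908.9 = 2.7755; exp(−2.7755) = 0.062318.
ρ = 0.565 × 0.062318 = 0.035210 kg/m³.

ρ ≈ 0.0352 kg/m³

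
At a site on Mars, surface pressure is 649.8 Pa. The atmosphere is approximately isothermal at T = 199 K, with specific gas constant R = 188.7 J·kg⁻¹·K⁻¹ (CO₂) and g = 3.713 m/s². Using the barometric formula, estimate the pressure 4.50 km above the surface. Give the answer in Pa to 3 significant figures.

Scale height: H = RT/g = 188.7 × 199 / 3.713 = 10113 m.
Barometric formula: P = P₀ exp(−z/H).
z/H = 4500.0/10113 = 0.44497; exp(−0.44497) = 0.64084.
P = 649.8 × 0.64084 = 416.42 Pa.

P ≈ 416 Pa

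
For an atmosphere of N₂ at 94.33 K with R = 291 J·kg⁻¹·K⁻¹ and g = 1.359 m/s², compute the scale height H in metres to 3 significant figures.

The scale height of an isothermal atmosphere is H = RT/g.
H = 291 × 94.33 / 1.359 = 27450/1.359 = 20199 m.

H ≈ 20200 m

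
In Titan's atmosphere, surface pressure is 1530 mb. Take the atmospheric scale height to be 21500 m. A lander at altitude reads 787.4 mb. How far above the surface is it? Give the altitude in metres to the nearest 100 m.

z ≈ 14300 m

Invert the barometric formula: z = H ln(P₀/P).
P₀/P = 1530/787.4 = 1.9431; ln(1.9431) = 0.66428.
z = 21500 × 0.66428 = 14282 m.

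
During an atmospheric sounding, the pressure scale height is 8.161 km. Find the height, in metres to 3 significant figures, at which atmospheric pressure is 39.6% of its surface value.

z ≈ 7560 m

Set P/P₀ = exp(−z/H) = 0.396, so z = −H ln(0.396).
−ln(0.396) = 0.92634; z = 8161.0 × 0.92634 = 7559.9 m.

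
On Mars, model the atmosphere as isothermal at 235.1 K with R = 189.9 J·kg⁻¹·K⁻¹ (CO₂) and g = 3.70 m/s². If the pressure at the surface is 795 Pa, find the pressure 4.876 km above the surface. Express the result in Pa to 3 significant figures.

P ≈ 531 Pa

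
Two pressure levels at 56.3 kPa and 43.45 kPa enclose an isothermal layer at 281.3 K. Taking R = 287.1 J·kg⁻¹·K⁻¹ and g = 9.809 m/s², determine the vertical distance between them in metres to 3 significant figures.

Δz ≈ 2130 m

Hypsometric equation: Δz = (R T̄/g) ln(P₁/P₂).
R T̄/g = 287.1 × 281.3 / 9.809 = 8233.4 m.
ln(56.3/43.45) = ln(1.2957) = 0.25905.
Δz = 8233.4 × 0.25905 = 2132.9 m.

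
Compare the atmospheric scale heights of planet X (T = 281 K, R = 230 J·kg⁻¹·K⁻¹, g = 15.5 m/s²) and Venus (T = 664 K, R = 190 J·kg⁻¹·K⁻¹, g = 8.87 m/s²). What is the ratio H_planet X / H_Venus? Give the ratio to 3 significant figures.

H_planet X/H_Venus ≈ 0.293

H = RT/g for each body.
H_planet X = 230 × 281 / 15.5 = 4169.7 m.
H_Venus = 190 × 664 / 8.87 = 14223 m.
H_planet X/H_Venus = 4169.7/14223 = 0.29317.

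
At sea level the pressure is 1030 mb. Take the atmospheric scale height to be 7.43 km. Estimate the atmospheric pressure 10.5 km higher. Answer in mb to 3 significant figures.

P ≈ 251 mb

Barometric formula: P = P₀ exp(−z/H).
z/H = 10500/7430.0 = 1.4132; exp(−1.4132) = 0.24336.
P = 1030 × 0.24336 = 250.66 mb.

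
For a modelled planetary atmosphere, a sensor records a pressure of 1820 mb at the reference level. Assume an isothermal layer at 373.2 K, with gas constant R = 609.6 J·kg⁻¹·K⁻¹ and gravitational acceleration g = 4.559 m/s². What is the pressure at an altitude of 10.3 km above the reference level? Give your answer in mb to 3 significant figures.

Scale height: H = RT/g = 609.6 × 373.2 / 4.559 = 49902 m.
Barometric formula: P = P₀ exp(−z/H).
z/H = 10300/49902 = 0.20640; exp(−0.20640) = 0.81351.
P = 1820 × 0.81351 = 1480.6 mb.

P ≈ 1480 mb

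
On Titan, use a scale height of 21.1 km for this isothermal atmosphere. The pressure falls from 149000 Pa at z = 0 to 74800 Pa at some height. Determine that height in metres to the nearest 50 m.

Invert the barometric formula: z = H ln(P₀/P).
P₀/P = 149000/74800 = 1.9920; ln(1.9920) = 0.68914.
z = 21100 × 0.68914 = 14541 m.

z ≈ 14550 m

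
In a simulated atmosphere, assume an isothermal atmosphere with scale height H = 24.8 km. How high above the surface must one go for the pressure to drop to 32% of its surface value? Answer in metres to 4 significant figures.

z ≈ 28260 m

Set P/P₀ = exp(−z/H) = 0.32, so z = −H ln(0.32).
−ln(0.32) = 1.1394; z = 24800 × 1.1394 = 28257 m.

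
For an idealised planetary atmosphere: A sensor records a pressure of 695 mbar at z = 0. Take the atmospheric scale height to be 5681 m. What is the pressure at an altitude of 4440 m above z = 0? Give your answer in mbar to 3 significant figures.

P ≈ 318 mbar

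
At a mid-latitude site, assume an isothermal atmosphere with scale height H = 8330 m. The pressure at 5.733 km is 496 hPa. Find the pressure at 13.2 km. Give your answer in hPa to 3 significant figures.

Between two levels, P₂ = P₁ exp(−Δz/H) with Δz = z₂ − z₁.
Δz = 13200 − 5733.0 = 7467.0 m; Δz/H = 7467.0/8330.0 = 0.89640.
P₂ = 496 × exp(−0.89640) = 496 × 0.40804 = 202.39 hPa.

P ≈ 202 hPa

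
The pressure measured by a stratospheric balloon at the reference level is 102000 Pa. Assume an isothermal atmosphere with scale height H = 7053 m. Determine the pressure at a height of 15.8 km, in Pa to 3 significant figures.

Barometric formula: P = P₀ exp(−z/H).
z/H = 15800/7053.0 = 2.2402; exp(−2.2402) = 0.10644.
P = 102000 × 0.10644 = 10857 Pa.

P ≈ 10900 Pa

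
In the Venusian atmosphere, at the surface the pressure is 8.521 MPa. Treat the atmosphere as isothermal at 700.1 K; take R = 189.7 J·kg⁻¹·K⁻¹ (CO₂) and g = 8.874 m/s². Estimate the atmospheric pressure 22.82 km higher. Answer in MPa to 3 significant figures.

Scale height: H = RT/g = 189.7 × 700.1 / 8.874 = 14966 m.
Barometric formula: P = P₀ exp(−z/H).
z/H = 22820/14966 = 1.5248; exp(−1.5248) = 0.21766.
P = 8.521 × 0.21766 = 1.8547 MPa.

P ≈ 1.85 MPa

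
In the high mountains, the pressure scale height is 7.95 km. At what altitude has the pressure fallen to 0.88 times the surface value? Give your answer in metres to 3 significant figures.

z ≈ 1020 m

Set P/P₀ = exp(−z/H) = 0.88, so z = −H ln(0.88).
−ln(0.88) = 0.12783; z = 7950.0 × 0.12783 = 1016.2 m.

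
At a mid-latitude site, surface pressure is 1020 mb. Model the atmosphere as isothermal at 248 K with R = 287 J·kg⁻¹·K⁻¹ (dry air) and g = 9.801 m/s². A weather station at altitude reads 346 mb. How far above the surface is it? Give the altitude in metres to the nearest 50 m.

z ≈ 7850 m

Scale height: H = RT/g = 287 × 248 / 9.801 = 7262.1 m.
Invert the barometric formula: z = H ln(P₀/P).
P₀/P = 1020/346 = 2.9480; ln(2.9480) = 1.0811.
z = 7262.1 × 1.0811 = 7851.1 m.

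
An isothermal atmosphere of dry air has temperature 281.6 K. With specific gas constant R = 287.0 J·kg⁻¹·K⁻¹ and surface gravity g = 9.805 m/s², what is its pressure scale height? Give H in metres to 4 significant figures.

H ≈ 8243 m

The scale height of an isothermal atmosphere is H = RT/g.
H = 287.0 × 281.6 / 9.805 = 80819/9.805 = 8242.6 m.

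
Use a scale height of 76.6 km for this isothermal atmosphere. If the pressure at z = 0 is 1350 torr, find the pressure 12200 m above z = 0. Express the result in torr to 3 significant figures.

Barometric formula: P = P₀ exp(−z/H).
z/H = 12200/76600 = 0.15927; exp(−0.15927) = 0.85277.
P = 1350 × 0.85277 = 1151.2 torr.

P ≈ 1150 torr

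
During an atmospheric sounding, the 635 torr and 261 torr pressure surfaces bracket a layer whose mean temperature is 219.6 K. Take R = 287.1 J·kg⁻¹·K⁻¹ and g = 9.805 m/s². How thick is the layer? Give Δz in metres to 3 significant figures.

Δz ≈ 5720 m

Hypsometric equation: Δz = (R T̄/g) ln(P₁/P₂).
R T̄/g = 287.1 × 219.6 / 9.805 = 6430.1 m.
ln(635/261) = ln(2.4330) = 0.88913.
Δz = 6430.1 × 0.88913 = 5717.2 m.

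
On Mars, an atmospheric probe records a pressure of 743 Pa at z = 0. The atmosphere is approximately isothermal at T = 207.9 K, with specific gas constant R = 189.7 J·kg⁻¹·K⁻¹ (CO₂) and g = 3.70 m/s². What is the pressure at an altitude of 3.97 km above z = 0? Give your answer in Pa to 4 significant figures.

Scale height: H = RT/g = 189.7 × 207.9 / 3.70 = 10659 m.
Barometric formula: P = P₀ exp(−z/H).
z/H = 3970.0/10659 = 0.37246; exp(−0.37246) = 0.68904.
P = 743 × 0.68904 = 511.96 Pa.

P ≈ 512.0 Pa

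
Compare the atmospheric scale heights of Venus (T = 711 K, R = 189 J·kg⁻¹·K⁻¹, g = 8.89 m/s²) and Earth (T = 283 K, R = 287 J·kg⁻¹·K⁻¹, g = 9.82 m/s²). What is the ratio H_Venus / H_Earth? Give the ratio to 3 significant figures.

H_Venus/H_Earth ≈ 1.83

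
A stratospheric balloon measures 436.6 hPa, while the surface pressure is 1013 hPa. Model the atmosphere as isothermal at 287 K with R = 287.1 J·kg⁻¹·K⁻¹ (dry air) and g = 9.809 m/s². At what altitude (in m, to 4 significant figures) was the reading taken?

Scale height: H = RT/g = 287.1 × 287 / 9.809 = 8400.2 m.
Invert the barometric formula: z = H ln(P₀/P).
P₀/P = 1013/436.6 = 2.3202; ln(2.3202) = 0.84165.
z = 8400.2 × 0.84165 = 7070.0 m.

z ≈ 7070 m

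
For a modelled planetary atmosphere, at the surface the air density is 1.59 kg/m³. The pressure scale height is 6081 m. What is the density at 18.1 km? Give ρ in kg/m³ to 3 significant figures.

ρ ≈ 0.0810 kg/m³

In an isothermal atmosphere, density decays like pressure: ρ = ρ₀ exp(−z/H).
z/H = 18100/6081.0 = 2.9765; exp(−2.9765) = 0.050971.
ρ = 1.59 × 0.050971 = 0.081044 kg/m³.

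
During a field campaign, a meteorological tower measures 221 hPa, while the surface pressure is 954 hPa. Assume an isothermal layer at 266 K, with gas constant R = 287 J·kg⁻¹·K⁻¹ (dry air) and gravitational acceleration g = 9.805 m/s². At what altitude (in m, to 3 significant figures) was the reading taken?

z ≈ 11400 m

Scale height: H = RT/g = 287 × 266 / 9.805 = 7786.0 m.
Invert the barometric formula: z = H ln(P₀/P).
P₀/P = 954/221 = 4.3167; ln(4.3167) = 1.4625.
z = 7786.0 × 1.4625 = 11387 m.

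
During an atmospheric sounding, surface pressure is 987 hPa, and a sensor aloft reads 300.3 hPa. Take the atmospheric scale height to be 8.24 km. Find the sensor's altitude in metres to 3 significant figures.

z ≈ 9800 m

Invert the barometric formula: z = H ln(P₀/P).
P₀/P = 987/300.3 = 3.2867; ln(3.2867) = 1.1899.
z = 8240.0 × 1.1899 = 9804.8 m.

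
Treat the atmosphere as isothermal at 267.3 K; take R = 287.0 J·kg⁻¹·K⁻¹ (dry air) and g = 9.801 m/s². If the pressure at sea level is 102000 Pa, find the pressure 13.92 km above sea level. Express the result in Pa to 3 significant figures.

P ≈ 17200 Pa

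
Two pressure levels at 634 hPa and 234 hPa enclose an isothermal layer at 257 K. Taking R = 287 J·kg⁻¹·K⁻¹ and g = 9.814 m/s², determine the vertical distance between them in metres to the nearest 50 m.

Δz ≈ 7500 m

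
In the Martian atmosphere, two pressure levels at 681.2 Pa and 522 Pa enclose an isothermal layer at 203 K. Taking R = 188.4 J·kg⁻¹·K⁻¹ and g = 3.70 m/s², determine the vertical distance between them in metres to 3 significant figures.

Δz ≈ 2750 m

Hypsometric equation: Δz = (R T̄/g) ln(P₁/P₂).
R T̄/g = 188.4 × 203 / 3.70 = 10337 m.
ln(681.2/522) = ln(1.3050) = 0.26620.
Δz = 10337 × 0.26620 = 2751.7 m.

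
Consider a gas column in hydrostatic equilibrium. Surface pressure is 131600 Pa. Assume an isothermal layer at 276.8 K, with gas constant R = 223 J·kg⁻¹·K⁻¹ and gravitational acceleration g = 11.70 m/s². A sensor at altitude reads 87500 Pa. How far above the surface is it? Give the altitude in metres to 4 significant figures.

z ≈ 2153 m

Scale height: H = RT/g = 223 × 276.8 / 11.70 = 5275.8 m.
Invert the barometric formula: z = H ln(P₀/P).
P₀/P = 131600/87500 = 1.5040; ln(1.5040) = 0.40813.
z = 5275.8 × 0.40813 = 2153.2 m.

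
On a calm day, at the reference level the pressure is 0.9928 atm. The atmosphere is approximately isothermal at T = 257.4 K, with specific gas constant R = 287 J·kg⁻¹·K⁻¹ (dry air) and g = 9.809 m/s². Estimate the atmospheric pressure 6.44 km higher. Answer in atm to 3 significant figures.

P ≈ 0.422 atm

Scale height: H = RT/g = 287 × 257.4 / 9.809 = 7531.2 m.
Barometric formula: P = P₀ exp(−z/H).
z/H = 6440.0/7531.2 = 0.85511; exp(−0.85511) = 0.42524.
P = 0.9928 × 0.42524 = 0.42218 atm.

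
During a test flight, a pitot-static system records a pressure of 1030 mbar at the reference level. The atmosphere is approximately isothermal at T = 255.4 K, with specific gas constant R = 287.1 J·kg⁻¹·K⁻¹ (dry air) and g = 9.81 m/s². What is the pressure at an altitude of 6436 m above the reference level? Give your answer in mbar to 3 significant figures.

P ≈ 435 mbar

Scale height: H = RT/g = 287.1 × 255.4 / 9.81 = 7474.6 m.
Barometric formula: P = P₀ exp(−z/H).
z/H = 6436.0/7474.6 = 0.86105; exp(−0.86105) = 0.42272.
P = 1030 × 0.42272 = 435.40 mbar.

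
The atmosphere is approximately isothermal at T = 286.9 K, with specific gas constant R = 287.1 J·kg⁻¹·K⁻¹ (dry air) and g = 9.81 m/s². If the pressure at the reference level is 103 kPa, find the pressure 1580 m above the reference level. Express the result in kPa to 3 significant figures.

Scale height: H = RT/g = 287.1 × 286.9 / 9.81 = 8396.4 m.
Barometric formula: P = P₀ exp(−z/H).
z/H = 1580.0/8396.4 = 0.18818; exp(−0.18818) = 0.82847.
P = 103 × 0.82847 = 85.332 kPa.

P ≈ 85.3 kPa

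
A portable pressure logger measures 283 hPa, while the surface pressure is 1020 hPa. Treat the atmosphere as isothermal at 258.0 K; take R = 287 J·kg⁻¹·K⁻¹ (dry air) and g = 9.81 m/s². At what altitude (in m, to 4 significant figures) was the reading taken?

Scale height: H = RT/g = 287 × 258.0 / 9.81 = 7548.0 m.
Invert the barometric formula: z = H ln(P₀/P).
P₀/P = 1020/283 = 3.6042; ln(3.6042) = 1.2821.
z = 7548.0 × 1.2821 = 9677.3 m.

z ≈ 9677 m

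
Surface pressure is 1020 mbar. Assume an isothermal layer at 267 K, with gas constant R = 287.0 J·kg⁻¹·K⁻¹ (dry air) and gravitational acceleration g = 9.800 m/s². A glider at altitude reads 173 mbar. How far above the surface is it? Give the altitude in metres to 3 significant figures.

z ≈ 13900 m

Scale height: H = RT/g = 287.0 × 267 / 9.800 = 7819.3 m.
Invert the barometric formula: z = H ln(P₀/P).
P₀/P = 1020/173 = 5.8960; ln(5.8960) = 1.7743.
z = 7819.3 × 1.7743 = 13874 m.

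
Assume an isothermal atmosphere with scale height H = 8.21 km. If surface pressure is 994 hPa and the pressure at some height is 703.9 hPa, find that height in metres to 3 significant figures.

z ≈ 2830 m

Invert the barometric formula: z = H ln(P₀/P).
P₀/P = 994/703.9 = 1.4121; ln(1.4121) = 0.34508.
z = 8210.0 × 0.34508 = 2833.1 m.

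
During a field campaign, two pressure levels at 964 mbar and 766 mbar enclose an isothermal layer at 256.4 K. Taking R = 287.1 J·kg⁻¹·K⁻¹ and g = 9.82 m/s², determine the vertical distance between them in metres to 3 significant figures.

Hypsometric equation: Δz = (R T̄/g) ln(P₁/P₂).
R T̄/g = 287.1 × 256.4 / 9.82 = 7496.2 m.
ln(964/766) = ln(1.2585) = 0.22992.
Δz = 7496.2 × 0.22992 = 1723.5 m.

Δz ≈ 1720 m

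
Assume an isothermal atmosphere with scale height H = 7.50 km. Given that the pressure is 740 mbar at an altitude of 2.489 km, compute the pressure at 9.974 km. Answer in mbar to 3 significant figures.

Between two levels, P₂ = P₁ exp(−Δz/H) with Δz = z₂ − z₁.
Δz = 9974.0 − 2489.0 = 7485.0 m; Δz/H = 7485.0/7500.0 = 0.99800.
P₂ = 740 × exp(−0.99800) = 740 × 0.36862 = 272.78 mbar.

P ≈ 273 mbar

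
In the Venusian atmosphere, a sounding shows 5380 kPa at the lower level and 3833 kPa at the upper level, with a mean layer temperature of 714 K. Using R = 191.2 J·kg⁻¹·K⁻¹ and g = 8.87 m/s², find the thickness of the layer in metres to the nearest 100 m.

Hypsometric equation: Δz = (R T̄/g) ln(P₁/P₂).
R T̄/g = 191.2 × 714 / 8.87 = 15391 m.
ln(5380/3833) = ln(1.4036) = 0.33904.
Δz = 15391 × 0.33904 = 5218.2 m.

Δz ≈ 5200 m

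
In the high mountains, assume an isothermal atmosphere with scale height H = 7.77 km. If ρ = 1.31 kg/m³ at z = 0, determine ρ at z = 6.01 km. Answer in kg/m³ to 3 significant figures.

ρ ≈ 0.604 kg/m³

In an isothermal atmosphere, density decays like pressure: ρ = ρ₀ exp(−z/H).
z/H = 6010.0/7770.0 = 0.77349; exp(−0.77349) = 0.46140.
ρ = 1.31 × 0.46140 = 0.60443 kg/m³.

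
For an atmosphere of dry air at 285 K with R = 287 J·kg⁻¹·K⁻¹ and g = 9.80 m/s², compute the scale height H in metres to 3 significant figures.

H ≈ 8350 m

The scale height of an isothermal atmosphere is H = RT/g.
H = 287 × 285 / 9.80 = 81795/9.80 = 8346.4 m.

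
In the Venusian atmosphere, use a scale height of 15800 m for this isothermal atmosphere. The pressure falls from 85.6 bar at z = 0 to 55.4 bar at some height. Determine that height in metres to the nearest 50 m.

Invert the barometric formula: z = H ln(P₀/P).
P₀/P = 85.6/55.4 = 1.5451; ln(1.5451) = 0.43509.
z = 15800 × 0.43509 = 6874.4 m.

z ≈ 6850 m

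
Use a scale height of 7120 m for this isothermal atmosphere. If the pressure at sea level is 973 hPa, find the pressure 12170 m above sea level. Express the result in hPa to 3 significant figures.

P ≈ 176 hPa

Barometric formula: P = P₀ exp(−z/H).
z/H = 12170/7120.0 = 1.7093; exp(−1.7093) = 0.18099.
P = 973 × 0.18099 = 176.10 hPa.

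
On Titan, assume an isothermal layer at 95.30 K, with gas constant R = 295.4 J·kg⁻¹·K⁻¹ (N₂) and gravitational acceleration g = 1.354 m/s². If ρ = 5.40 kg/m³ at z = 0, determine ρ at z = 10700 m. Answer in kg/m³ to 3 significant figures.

ρ ≈ 3.23 kg/m³

Scale height: H = RT/g = 295.4 × 95.30 / 1.354 = 20791 m.
In an isothermal atmosphere, density decays like pressure: ρ = ρ₀ exp(−z/H).
z/H = 10700/20791 = 0.51465; exp(−0.51465) = 0.59771.
ρ = 5.40 × 0.59771 = 3.2276 kg/m³.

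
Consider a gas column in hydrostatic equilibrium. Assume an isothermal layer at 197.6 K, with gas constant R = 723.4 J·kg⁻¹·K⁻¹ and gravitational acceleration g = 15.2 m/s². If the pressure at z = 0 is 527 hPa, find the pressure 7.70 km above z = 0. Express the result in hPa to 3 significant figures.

P ≈ 232 hPa

Scale height: H = RT/g = 723.4 × 197.6 / 15.2 = 9404.2 m.
Barometric formula: P = P₀ exp(−z/H).
z/H = 7700.0/9404.2 = 0.81878; exp(−0.81878) = 0.44097.
P = 527 × 0.44097 = 232.39 hPa.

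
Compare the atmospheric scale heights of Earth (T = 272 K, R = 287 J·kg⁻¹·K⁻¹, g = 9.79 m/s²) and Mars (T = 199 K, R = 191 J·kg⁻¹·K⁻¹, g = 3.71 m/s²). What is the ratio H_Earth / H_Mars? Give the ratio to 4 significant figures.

H_Earth/H_Mars ≈ 0.7783

H = RT/g for each body.
H_Earth = 287 × 272 / 9.79 = 7973.9 m.
H_Mars = 191 × 199 / 3.71 = 10245 m.
H_Earth/H_Mars = 7973.9/10245 = 0.77832.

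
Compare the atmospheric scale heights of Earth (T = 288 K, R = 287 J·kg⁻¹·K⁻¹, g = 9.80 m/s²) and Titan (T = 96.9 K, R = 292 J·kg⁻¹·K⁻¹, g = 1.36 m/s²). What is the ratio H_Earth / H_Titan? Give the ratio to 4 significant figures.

H = RT/g for each body.
H_Earth = 287 × 288 / 9.80 = 8434.3 m.
H_Titan = 292 × 96.9 / 1.36 = 20805 m.
H_Earth/H_Titan = 8434.3/20805 = 0.40540.

H_Earth/H_Titan ≈ 0.4054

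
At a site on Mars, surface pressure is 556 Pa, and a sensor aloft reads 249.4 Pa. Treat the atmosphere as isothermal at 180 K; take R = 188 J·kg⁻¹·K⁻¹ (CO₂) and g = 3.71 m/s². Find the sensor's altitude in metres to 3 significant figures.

Scale height: H = RT/g = 188 × 180 / 3.71 = 9121.3 m.
Invert the barometric formula: z = H ln(P₀/P).
P₀/P = 556/249.4 = 2.2294; ln(2.2294) = 0.80173.
z = 9121.3 × 0.80173 = 7312.8 m.

z ≈ 7310 m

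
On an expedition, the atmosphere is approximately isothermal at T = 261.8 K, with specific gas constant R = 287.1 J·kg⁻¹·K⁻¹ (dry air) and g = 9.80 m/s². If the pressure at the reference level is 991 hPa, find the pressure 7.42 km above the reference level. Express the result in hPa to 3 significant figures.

P ≈ 377 hPa

Scale height: H = RT/g = 287.1 × 261.8 / 9.80 = 7669.7 m.
Barometric formula: P = P₀ exp(−z/H).
z/H = 7420.0/7669.7 = 0.96744; exp(−0.96744) = 0.38005.
P = 991 × 0.38005 = 376.63 hPa.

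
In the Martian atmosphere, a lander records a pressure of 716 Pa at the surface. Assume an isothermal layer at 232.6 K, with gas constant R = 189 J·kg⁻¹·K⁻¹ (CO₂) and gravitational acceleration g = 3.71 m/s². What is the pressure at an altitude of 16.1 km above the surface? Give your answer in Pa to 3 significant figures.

Scale height: H = RT/g = 189 × 232.6 / 3.71 = 11849 m.
Barometric formula: P = P₀ exp(−z/H).
z/H = 16100/11849 = 1.3588; exp(−1.3588) = 0.25697.
P = 716 × 0.25697 = 183.99 Pa.

P ≈ 184 Pa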